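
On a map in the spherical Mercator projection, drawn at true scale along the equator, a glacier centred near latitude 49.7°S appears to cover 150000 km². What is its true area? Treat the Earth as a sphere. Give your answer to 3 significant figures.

Mercator is conformal, so the point scale is isotropic: h = k = sec φ = 1/cos φ.
Areal scale = k² = sec²φ = 1/cos²(49.7°) = 1/0.6468² = 2.390.
True area = apparent / (areal scale) = 150000 / 2.390 ≈ 62800 km².

62800 km²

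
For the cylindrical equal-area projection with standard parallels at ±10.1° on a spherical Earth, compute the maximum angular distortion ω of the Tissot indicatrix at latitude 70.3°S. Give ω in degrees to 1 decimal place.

A cylindrical equal-area projection with standard parallel φ₀ has meridian scale h = cos φ / cos φ₀ and parallel scale k = cos φ₀ / cos φ (so areas are preserved, h·k = 1).
At 70.3°: h = 0.3424, k = 2.921; principal scales a = 2.921, b = 0.3424.
sin(ω/2) = (a − b)/(a + b) = 2.578/3.263 = 0.7901, so ω = 2 arcsin(0.7901) ≈ 104.4°.

104.4°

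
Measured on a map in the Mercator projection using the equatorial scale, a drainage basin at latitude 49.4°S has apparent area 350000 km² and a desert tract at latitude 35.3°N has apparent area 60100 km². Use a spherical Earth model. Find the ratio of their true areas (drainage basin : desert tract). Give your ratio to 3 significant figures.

On Mercator the areal scale is sec²φ, so true area = apparent × cos²φ.
True area of drainage basin: 350000 × cos²(49.4°) = 350000 × 0.4235 = 148200 km².
True area of desert tract: 60100 × cos²(35.3°) = 60100 × 0.6661 = 40030 km².
Ratio = 148200 / 40030 ≈ 3.70.

3.70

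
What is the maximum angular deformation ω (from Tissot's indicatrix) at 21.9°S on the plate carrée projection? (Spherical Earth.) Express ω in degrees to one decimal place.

In the plate carrée (x = Rλ, y = Rφ), meridians are true-scale (h = 1) and parallels are stretched by k = sec φ.
At 21.9°: h = 1.000, k = 1.078; principal scales a = 1.078, b = 1.000.
sin(ω/2) = (a − b)/(a + b) = 0.07778/2.078 = 0.03743, so ω = 2 arcsin(0.03743) ≈ 4.3°.

4.3°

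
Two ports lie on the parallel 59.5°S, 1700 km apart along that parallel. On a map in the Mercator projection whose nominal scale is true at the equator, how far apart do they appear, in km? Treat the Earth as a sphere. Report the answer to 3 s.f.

Mercator is conformal, so the point scale is isotropic: h = k = sec φ = 1/cos φ.
Along the parallel, k = sec 59.5° = 1/0.5075 = 1.970.
Map distance = 1700 × 1.970 ≈ 3350 km.

3350 km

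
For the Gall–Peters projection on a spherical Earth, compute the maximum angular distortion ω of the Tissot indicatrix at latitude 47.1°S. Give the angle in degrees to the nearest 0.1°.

4.4°

The Gall–Peters projection is cylindrical equal-area with φ₀ = 45°. Cylindrical equal-area (φ₀ = 45°): h = cos φ / cos 45° along meridians, k = cos 45° / cos φ along parallels; h·k = 1.
At 47.1°: h = 0.9627, k = 1.039; principal scales a = 1.039, b = 0.9627.
sin(ω/2) = (a − b)/(a + b) = 0.07608/2.001 = 0.03801, so ω = 2 arcsin(0.03801) ≈ 4.4°.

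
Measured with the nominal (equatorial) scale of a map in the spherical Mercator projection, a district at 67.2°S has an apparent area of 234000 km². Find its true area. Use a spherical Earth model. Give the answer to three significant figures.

For Mercator, h = k = sec φ (a conformal cylindrical projection has a single point scale, 1/cos φ).
Areal scale = k² = sec²φ = 1/cos²(67.2°) = 1/0.3875² = 6.659.
True area = apparent / (areal scale) = 234000 / 6.659 ≈ 35100 km².

35100 km²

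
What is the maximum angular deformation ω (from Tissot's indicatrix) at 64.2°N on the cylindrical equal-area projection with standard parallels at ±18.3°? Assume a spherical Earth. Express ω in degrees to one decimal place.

81.5°

A cylindrical equal-area projection with standard parallel φ₀ has meridian scale h = cos φ / cos φ₀ and parallel scale k = cos φ₀ / cos φ (so areas are preserved, h·k = 1).
At 64.2°: h = 0.4584, k = 2.181; principal scales a = 2.181, b = 0.4584.
sin(ω/2) = (a − b)/(a + b) = 1.723/2.640 = 0.6527, so ω = 2 arcsin(0.6527) ≈ 81.5°.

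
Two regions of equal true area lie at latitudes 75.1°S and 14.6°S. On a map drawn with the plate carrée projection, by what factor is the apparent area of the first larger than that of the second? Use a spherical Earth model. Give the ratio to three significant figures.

3.76

Plate carrée maps x = Rλ, y = Rφ. The meridian scale is h = 1 and the parallel scale is k = 1/cos φ = sec φ.
Areal scale at 75.1°: h·k = 1.000 × 3.889 = 3.889.
Areal scale at 14.6°: h·k = 1.000 × 1.033 = 1.033.
Ratio = 3.889/1.033 ≈ 3.76.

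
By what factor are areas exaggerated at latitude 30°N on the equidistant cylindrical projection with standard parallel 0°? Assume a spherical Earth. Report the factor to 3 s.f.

1.15

Plate carrée maps x = Rλ, y = Rφ. The meridian scale is h = 1 and the parallel scale is k = 1/cos φ = sec φ.
Areal scale = h·k = 1 × sec φ; at 30°, h = 1.000, k = 1.155, so h·k = 1.155.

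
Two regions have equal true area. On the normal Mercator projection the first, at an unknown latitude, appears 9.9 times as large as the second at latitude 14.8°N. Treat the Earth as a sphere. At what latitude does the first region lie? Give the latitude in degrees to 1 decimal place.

For equal true areas on Mercator, apparent areas scale as sec²φ, so the ratio is cos²φ₂ / cos²φ₁.
cos²φ₂ / cos²φ₁ = 9.9  ⇒  cos φ₁ = cos 14.8° / √9.9 = 0.9668/3.146 = 0.3073.
φ₁ = arccos(0.3073) ≈ 72.1°.

72.1°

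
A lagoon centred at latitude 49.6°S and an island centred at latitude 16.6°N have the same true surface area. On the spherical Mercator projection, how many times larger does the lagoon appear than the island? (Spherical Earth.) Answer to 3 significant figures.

2.19

Mercator is conformal with k = sec φ, so areal scale = k² = sec²φ.
At 49.6°: sec²(49.6°) = 1/0.6481² = 2.381.
At 16.6°: sec²(16.6°) = 1/0.9583² = 1.089.
Ratio = 2.381/1.089 = cos²(16.6°)/cos²(49.6°) ≈ 2.19.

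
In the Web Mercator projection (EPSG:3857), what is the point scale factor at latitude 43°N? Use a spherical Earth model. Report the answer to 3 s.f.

1.37

Mercator is conformal, so the point scale is isotropic: h = k = sec φ = 1/cos φ.
k = 1/cos 43° = 1/0.7314 = 1.367.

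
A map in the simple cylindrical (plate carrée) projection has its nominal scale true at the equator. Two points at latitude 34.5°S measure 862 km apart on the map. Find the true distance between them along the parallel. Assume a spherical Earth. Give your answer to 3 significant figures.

Plate carrée maps x = Rλ, y = Rφ. The meridian scale is h = 1 and the parallel scale is k = 1/cos φ = sec φ.
Along the parallel at 34.5°, map distances are exaggerated by k = sec 34.5° = 1.213.
True distance = 862 / 1.213 = 862 × cos 34.5° ≈ 710 km.

710 km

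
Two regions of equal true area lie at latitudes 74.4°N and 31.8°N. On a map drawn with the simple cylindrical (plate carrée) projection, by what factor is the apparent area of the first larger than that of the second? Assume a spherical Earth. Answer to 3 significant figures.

In the plate carrée (x = Rλ, y = Rφ), meridians are true-scale (h = 1) and parallels are stretched by k = sec φ.
Areal scale at 74.4°: h·k = 1.000 × 3.719 = 3.719.
Areal scale at 31.8°: h·k = 1.000 × 1.177 = 1.177.
Ratio = 3.719/1.177 ≈ 3.16.

3.16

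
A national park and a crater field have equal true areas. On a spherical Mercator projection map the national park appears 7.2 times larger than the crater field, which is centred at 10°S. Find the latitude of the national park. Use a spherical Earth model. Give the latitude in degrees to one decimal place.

68.5°

Mercator areal scale is sec²φ, so apparent-area ratio = sec²φ₁ / sec²φ₂ = cos²φ₂ / cos²φ₁.
cos²φ₂ / cos²φ₁ = 7.2  ⇒  cos φ₁ = cos 10° / √7.2 = 0.9848/2.683 = 0.3670.
φ₁ = arccos(0.3670) ≈ 68.5°.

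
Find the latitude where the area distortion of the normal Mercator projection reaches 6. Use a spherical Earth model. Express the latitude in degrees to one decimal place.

65.9°

Mercator areal scale is sec²φ.
sec²φ = 6  ⇒  cos²φ = 0.1667  ⇒  cos φ = 0.4082.
φ = arccos(0.4082) ≈ 65.9°.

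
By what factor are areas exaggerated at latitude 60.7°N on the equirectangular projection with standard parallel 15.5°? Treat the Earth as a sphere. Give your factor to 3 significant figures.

1.97

In the equirectangular projection with standard parallel φ₀ = 15.5° (x = Rλ cos φ₀, y = Rφ), meridians are true-scale (h = 1) and the parallel scale is k = cos φ₀ / cos φ.
Areal scale = h·k = 1 × cos φ₀ / cos φ; at 60.7°, h = 1.000, k = 1.969, so h·k = 1.969.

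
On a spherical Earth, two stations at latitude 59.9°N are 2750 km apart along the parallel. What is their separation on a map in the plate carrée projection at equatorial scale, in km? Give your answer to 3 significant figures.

In the plate carrée (x = Rλ, y = Rφ), meridians are true-scale (h = 1) and parallels are stretched by k = sec φ.
Along the parallel, k = sec 59.9° = 1/0.5015 = 1.994.
Map distance = 2750 × 1.994 ≈ 5480 km.

5480 km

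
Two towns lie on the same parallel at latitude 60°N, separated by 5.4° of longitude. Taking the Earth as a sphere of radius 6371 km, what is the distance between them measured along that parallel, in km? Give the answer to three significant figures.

Arc length along a parallel = R cos φ · Δλ (with Δλ in radians).
= 6371 × cos 60° × (5.4° × π/180) = 6371 × 0.5000 × 0.09425 ≈ 300 km.

300 km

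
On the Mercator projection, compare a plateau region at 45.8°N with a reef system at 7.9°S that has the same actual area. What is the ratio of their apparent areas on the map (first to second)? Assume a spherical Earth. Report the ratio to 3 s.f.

2.02

On Mercator, area is exaggerated by sec²φ = 1/cos²φ.
At 45.8°: sec²(45.8°) = 1/0.6972² = 2.057.
At 7.9°: sec²(7.9°) = 1/0.9905² = 1.019.
Ratio = 2.057/1.019 = cos²(7.9°)/cos²(45.8°) ≈ 2.02.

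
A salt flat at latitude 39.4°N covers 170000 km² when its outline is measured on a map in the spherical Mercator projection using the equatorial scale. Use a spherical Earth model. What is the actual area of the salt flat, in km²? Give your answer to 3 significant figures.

102000 km²

The Mercator projection is conformal; its linear scale factor is the same in every direction and equals sec φ = 1/cos φ.
Areal scale = k² = sec²φ = 1/cos²(39.4°) = 1/0.7727² = 1.675.
True area = apparent / (areal scale) = 170000 / 1.675 ≈ 102000 km².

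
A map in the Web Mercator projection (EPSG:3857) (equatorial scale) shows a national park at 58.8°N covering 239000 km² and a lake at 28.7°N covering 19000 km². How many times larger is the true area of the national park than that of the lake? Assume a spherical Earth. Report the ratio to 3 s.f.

Since Mercator area scale is 1/cos²φ, the true area equals the apparent area multiplied by cos²φ.
True area of national park: 239000 × cos²(58.8°) = 239000 × 0.2684 = 64140 km².
True area of lake: 19000 × cos²(28.7°) = 19000 × 0.7694 = 14620 km².
Ratio = 64140 / 14620 ≈ 4.39.

4.39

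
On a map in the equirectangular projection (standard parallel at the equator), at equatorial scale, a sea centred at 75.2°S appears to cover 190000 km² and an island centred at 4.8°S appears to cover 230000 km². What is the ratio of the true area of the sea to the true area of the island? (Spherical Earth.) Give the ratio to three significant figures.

0.212

On the plate carrée, areal scale = h·k = 1 × sec φ, so true area = apparent × cos φ.
True area of sea: 190000 × cos(75.2°) = 190000 × 0.2554 = 48530 km².
True area of island: 230000 × cos(4.8°) = 230000 × 0.9965 = 229200 km².
Ratio = 48530 / 229200 ≈ 0.212.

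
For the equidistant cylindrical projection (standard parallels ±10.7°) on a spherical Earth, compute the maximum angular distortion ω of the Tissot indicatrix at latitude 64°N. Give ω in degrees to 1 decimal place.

45.0°

In the equirectangular projection with standard parallel φ₀ = 10.7° (x = Rλ cos φ₀, y = Rφ), meridians are true-scale (h = 1) and the parallel scale is k = cos φ₀ / cos φ.
At 64°: h = 1.000, k = 2.242; principal scales a = 2.242, b = 1.000.
sin(ω/2) = (a − b)/(a + b) = 1.242/3.242 = 0.3830, so ω = 2 arcsin(0.3830) ≈ 45.0°.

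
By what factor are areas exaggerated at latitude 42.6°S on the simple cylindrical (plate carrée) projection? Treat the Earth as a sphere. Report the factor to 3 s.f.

1.36

Plate carrée maps x = Rλ, y = Rφ. The meridian scale is h = 1 and the parallel scale is k = 1/cos φ = sec φ.
Areal scale = h·k = 1 × sec φ; at 42.6°, h = 1.000, k = 1.359, so h·k = 1.359.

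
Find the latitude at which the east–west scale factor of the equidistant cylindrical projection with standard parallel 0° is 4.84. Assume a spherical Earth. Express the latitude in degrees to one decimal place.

78.1°

Plate carrée: h = 1, k = sec φ along parallels.
sec φ = 4.84  ⇒  cos φ = 0.2066  ⇒  φ ≈ 78.1°.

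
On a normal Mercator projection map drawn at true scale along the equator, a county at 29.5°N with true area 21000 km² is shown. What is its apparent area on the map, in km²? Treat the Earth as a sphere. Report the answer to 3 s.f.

The Mercator projection is conformal; its linear scale factor is the same in every direction and equals sec φ = 1/cos φ.
Areal scale = k² = sec²φ = 1/cos²(29.5°) = 1/0.8704² = 1.320.
Apparent area = 21000 × 1.320 ≈ 27700 km².

27700 km²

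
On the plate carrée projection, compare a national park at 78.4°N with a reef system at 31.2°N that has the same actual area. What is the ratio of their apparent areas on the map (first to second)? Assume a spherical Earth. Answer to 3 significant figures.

For the equirectangular projection with φ₀ = 0 (plate carrée), h = 1 along meridians and k = sec φ along parallels.
Areal scale at 78.4°: h·k = 1.000 × 4.973 = 4.973.
Areal scale at 31.2°: h·k = 1.000 × 1.169 = 1.169.
Ratio = 4.973/1.169 ≈ 4.25.

4.25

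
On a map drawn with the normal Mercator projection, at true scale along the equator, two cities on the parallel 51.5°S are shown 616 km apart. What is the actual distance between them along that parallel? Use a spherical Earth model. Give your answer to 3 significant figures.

383 km

The Mercator projection is conformal; its linear scale factor is the same in every direction and equals sec φ = 1/cos φ.
Along the parallel at 51.5°, map distances are exaggerated by k = sec 51.5° = 1.606.
True distance = 616 / 1.606 = 616 × cos 51.5° ≈ 383 km.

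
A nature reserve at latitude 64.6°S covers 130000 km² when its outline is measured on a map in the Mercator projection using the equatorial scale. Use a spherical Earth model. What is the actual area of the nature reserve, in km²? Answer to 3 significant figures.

23900 km²

For Mercator, h = k = sec φ (a conformal cylindrical projection has a single point scale, 1/cos φ).
Areal scale = k² = sec²φ = 1/cos²(64.6°) = 1/0.4289² = 5.435.
True area = apparent / (areal scale) = 130000 / 5.435 ≈ 23900 km².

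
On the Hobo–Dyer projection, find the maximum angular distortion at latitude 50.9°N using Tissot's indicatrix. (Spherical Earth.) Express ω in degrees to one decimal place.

The Hobo–Dyer projection is cylindrical equal-area with φ₀ = 37.5°. Cylindrical equal-area (φ₀ = 37.5°): h = cos φ / cos 37.5° along meridians, k = cos 37.5° / cos φ along parallels; h·k = 1.
At 50.9°: h = 0.7949, k = 1.258; principal scales a = 1.258, b = 0.7949.
sin(ω/2) = (a − b)/(a + b) = 0.4630/2.053 = 0.2255, so ω = 2 arcsin(0.2255) ≈ 26.1°.

26.1°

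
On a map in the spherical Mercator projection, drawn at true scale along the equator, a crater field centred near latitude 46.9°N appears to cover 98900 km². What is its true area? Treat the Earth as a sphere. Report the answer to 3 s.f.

46200 km²

For Mercator, h = k = sec φ (a conformal cylindrical projection has a single point scale, 1/cos φ).
Areal scale = k² = sec²φ = 1/cos²(46.9°) = 1/0.6833² = 2.142.
True area = apparent / (areal scale) = 98900 / 2.142 ≈ 46200 km².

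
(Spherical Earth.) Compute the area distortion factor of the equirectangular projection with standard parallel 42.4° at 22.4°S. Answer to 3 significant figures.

0.799

In the equirectangular projection with standard parallel φ₀ = 42.4° (x = Rλ cos φ₀, y = Rφ), meridians are true-scale (h = 1) and the parallel scale is k = cos φ₀ / cos φ.
Areal scale = h·k = 1 × cos φ₀ / cos φ; at 22.4°, h = 1.000, k = 0.7987, so h·k = 0.7987.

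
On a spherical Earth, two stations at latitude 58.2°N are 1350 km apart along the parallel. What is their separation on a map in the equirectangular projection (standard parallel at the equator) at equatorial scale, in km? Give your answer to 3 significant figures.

2560 km

Plate carrée maps x = Rλ, y = Rφ. The meridian scale is h = 1 and the parallel scale is k = 1/cos φ = sec φ.
Along the parallel, k = sec 58.2° = 1/0.5270 = 1.898.
Map distance = 1350 × 1.898 ≈ 2560 km.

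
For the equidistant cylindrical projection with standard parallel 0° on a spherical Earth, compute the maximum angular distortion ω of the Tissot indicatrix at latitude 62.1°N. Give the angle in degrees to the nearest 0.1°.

42.5°

Plate carrée maps x = Rλ, y = Rφ. The meridian scale is h = 1 and the parallel scale is k = 1/cos φ = sec φ.
At 62.1°: h = 1.000, k = 2.137; principal scales a = 2.137, b = 1.000.
sin(ω/2) = (a − b)/(a + b) = 1.137/3.137 = 0.3625, so ω = 2 arcsin(0.3625) ≈ 42.5°.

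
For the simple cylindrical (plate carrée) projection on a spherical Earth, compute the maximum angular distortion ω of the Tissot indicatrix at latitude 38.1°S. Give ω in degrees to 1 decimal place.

In the plate carrée (x = Rλ, y = Rφ), meridians are true-scale (h = 1) and parallels are stretched by k = sec φ.
At 38.1°: h = 1.000, k = 1.271; principal scales a = 1.271, b = 1.000.
sin(ω/2) = (a − b)/(a + b) = 0.2708/2.271 = 0.1192, so ω = 2 arcsin(0.1192) ≈ 13.7°.

13.7°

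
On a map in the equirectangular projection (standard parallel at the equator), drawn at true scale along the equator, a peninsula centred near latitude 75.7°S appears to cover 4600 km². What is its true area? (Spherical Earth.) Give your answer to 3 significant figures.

1140 km²

Plate carrée maps x = Rλ, y = Rφ. The meridian scale is h = 1 and the parallel scale is k = 1/cos φ = sec φ.
Areal scale = h·k = 1 × sec φ; at 75.7°, h = 1.000, k = 4.049, so h·k = 4.049.
True area = apparent / (areal scale) = 4600 / 4.049 ≈ 1140 km².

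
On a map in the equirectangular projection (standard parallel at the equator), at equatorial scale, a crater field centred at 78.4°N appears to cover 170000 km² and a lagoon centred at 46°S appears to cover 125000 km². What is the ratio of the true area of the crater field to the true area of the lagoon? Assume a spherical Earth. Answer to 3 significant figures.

Plate carrée has h = 1 and k = sec φ, giving areal scale sec φ; true area = (apparent area) · cos φ.
True area of crater field: 170000 × cos(78.4°) = 170000 × 0.2011 = 34180 km².
True area of lagoon: 125000 × cos(46°) = 125000 × 0.6947 = 86830 km².
Ratio = 34180 / 86830 ≈ 0.394.

0.394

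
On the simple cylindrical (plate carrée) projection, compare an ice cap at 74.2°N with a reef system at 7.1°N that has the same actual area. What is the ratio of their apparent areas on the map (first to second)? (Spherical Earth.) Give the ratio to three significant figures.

In the plate carrée (x = Rλ, y = Rφ), meridians are true-scale (h = 1) and parallels are stretched by k = sec φ.
Areal scale at 74.2°: h·k = 1.000 × 3.673 = 3.673.
Areal scale at 7.1°: h·k = 1.000 × 1.008 = 1.008.
Ratio = 3.673/1.008 ≈ 3.64.

3.64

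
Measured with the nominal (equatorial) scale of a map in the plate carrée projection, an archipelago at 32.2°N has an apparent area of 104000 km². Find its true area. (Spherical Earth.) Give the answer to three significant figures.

Plate carrée maps x = Rλ, y = Rφ. The meridian scale is h = 1 and the parallel scale is k = 1/cos φ = sec φ.
Areal scale = h·k = 1 × sec φ; at 32.2°, h = 1.000, k = 1.182, so h·k = 1.182.
True area = apparent / (areal scale) = 104000 / 1.182 ≈ 88000 km².

88000 km²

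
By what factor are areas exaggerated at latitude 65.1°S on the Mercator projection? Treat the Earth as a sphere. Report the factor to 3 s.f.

5.64

The Mercator projection is conformal; its linear scale factor is the same in every direction and equals sec φ = 1/cos φ.
Areal scale = k² = sec²φ = 1/cos²(65.1°) = 1/0.4210² = 5.641.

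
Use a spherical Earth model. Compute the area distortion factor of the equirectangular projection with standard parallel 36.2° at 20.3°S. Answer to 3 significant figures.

0.860

The equidistant cylindrical projection with φ₀ = 36.2° has h = 1 (meridians true) and k = cos φ₀ / cos φ along parallels.
Areal scale = h·k = 1 × cos φ₀ / cos φ; at 20.3°, h = 1.000, k = 0.8604, so h·k = 0.8604.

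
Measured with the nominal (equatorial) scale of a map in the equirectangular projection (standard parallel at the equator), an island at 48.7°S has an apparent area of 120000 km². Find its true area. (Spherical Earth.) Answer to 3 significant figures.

For the equirectangular projection with φ₀ = 0 (plate carrée), h = 1 along meridians and k = sec φ along parallels.
Areal scale = h·k = 1 × sec φ; at 48.7°, h = 1.000, k = 1.515, so h·k = 1.515.
True area = apparent / (areal scale) = 120000 / 1.515 ≈ 79200 km².

79200 km²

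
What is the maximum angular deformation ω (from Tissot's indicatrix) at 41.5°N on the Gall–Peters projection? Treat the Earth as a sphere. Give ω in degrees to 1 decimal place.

6.6°

Gall–Peters is a cylindrical equal-area projection with standard parallels at ±45°. For cylindrical equal-area with standard parallel φ₀, h = cos φ / cos φ₀ and k = cos φ₀ / cos φ, so h·k = 1.
At 41.5°: h = 1.059, k = 0.9441; principal scales a = 1.059, b = 0.9441.
sin(ω/2) = (a − b)/(a + b) = 0.1151/2.003 = 0.05743, so ω = 2 arcsin(0.05743) ≈ 6.6°.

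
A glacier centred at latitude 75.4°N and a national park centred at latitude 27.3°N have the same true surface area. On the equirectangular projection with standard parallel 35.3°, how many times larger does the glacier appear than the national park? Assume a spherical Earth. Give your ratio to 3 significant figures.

The equidistant cylindrical projection with φ₀ = 35.3° has h = 1 (meridians true) and k = cos φ₀ / cos φ along parallels.
Areal scale at 75.4°: h·k = 1.000 × 3.238 = 3.238.
Areal scale at 27.3°: h·k = 1.000 × 0.9184 = 0.9184.
Ratio = 3.238/0.9184 ≈ 3.53.

3.53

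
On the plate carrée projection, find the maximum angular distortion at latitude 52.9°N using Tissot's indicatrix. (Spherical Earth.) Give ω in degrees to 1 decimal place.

28.7°

In the plate carrée (x = Rλ, y = Rφ), meridians are true-scale (h = 1) and parallels are stretched by k = sec φ.
At 52.9°: h = 1.000, k = 1.658; principal scales a = 1.658, b = 1.000.
sin(ω/2) = (a − b)/(a + b) = 0.6578/2.658 = 0.2475, so ω = 2 arcsin(0.2475) ≈ 28.7°.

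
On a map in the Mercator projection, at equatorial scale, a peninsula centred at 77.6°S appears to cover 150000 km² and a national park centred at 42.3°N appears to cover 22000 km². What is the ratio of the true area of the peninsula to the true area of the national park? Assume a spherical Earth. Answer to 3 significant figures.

0.575

Since Mercator area scale is 1/cos²φ, the true area equals the apparent area multiplied by cos²φ.
True area of peninsula: 150000 × cos²(77.6°) = 150000 × 0.04611 = 6917 km².
True area of national park: 22000 × cos²(42.3°) = 22000 × 0.5471 = 12040 km².
Ratio = 6917 / 12040 ≈ 0.575.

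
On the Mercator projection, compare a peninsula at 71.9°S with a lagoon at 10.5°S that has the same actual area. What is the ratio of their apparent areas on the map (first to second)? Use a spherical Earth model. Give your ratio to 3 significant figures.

10.0

Mercator is conformal with k = sec φ, so areal scale = k² = sec²φ.
At 71.9°: sec²(71.9°) = 1/0.3107² = 10.36.
At 10.5°: sec²(10.5°) = 1/0.9833² = 1.034.
Ratio = 10.36/1.034 = cos²(10.5°)/cos²(71.9°) ≈ 10.0.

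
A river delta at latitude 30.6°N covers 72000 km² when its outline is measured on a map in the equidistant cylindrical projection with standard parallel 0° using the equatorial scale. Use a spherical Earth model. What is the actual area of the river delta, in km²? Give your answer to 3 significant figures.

62000 km²

Plate carrée maps x = Rλ, y = Rφ. The meridian scale is h = 1 and the parallel scale is k = 1/cos φ = sec φ.
Areal scale = h·k = 1 × sec φ; at 30.6°, h = 1.000, k = 1.162, so h·k = 1.162.
True area = apparent / (areal scale) = 72000 / 1.162 ≈ 62000 km².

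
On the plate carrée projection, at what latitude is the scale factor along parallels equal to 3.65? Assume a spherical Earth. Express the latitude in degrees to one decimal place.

Plate carrée: h = 1, k = sec φ along parallels.
sec φ = 3.65  ⇒  cos φ = 0.2740  ⇒  φ ≈ 74.1°.

74.1°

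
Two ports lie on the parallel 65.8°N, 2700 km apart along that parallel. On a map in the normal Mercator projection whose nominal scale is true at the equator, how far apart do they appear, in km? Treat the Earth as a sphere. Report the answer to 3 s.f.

6590 km

The Mercator projection is conformal; its linear scale factor is the same in every direction and equals sec φ = 1/cos φ.
Along the parallel, k = sec 65.8° = 1/0.4099 = 2.439.
Map distance = 2700 × 2.439 ≈ 6590 km.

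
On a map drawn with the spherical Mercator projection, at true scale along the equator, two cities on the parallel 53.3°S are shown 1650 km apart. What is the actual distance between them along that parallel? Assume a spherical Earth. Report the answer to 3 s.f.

Mercator is conformal, so the point scale is isotropic: h = k = sec φ = 1/cos φ.
Along the parallel at 53.3°, map distances are exaggerated by k = sec 53.3° = 1.673.
True distance = 1650 / 1.673 = 1650 × cos 53.3° ≈ 986 km.

986 km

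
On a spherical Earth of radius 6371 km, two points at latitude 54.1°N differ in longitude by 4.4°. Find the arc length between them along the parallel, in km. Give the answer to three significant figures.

Arc length along a parallel = R cos φ · Δλ (with Δλ in radians).
= 6371 × cos 54.1° × (4.4° × π/180) = 6371 × 0.5864 × 0.07679 ≈ 287 km.

287 km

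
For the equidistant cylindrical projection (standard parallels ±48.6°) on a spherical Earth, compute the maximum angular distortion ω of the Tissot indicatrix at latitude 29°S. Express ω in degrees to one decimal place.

The equidistant cylindrical projection with φ₀ = 48.6° has h = 1 (meridians true) and k = cos φ₀ / cos φ along parallels.
At 29°: h = 1.000, k = 0.7561; principal scales a = 1.000, b = 0.7561.
sin(ω/2) = (a − b)/(a + b) = 0.2439/1.756 = 0.1389, so ω = 2 arcsin(0.1389) ≈ 16.0°.

16.0°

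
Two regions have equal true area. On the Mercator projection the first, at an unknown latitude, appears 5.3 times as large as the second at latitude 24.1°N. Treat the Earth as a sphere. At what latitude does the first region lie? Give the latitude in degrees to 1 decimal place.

For equal true areas on Mercator, apparent areas scale as sec²φ, so the ratio is cos²φ₂ / cos²φ₁.
cos²φ₂ / cos²φ₁ = 5.3  ⇒  cos φ₁ = cos 24.1° / √5.3 = 0.9128/2.302 = 0.3965.
φ₁ = arccos(0.3965) ≈ 66.6°.

66.6°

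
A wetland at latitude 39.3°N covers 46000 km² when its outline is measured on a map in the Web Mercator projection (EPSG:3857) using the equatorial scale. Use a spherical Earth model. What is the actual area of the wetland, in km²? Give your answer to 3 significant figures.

The Mercator projection is conformal; its linear scale factor is the same in every direction and equals sec φ = 1/cos φ.
Areal scale = k² = sec²φ = 1/cos²(39.3°) = 1/0.7738² = 1.670.
True area = apparent / (areal scale) = 46000 / 1.670 ≈ 27500 km².

27500 km²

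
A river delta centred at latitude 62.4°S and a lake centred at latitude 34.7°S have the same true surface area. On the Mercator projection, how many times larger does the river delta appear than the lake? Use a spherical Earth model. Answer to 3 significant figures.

3.15

Mercator is conformal with k = sec φ, so areal scale = k² = sec²φ.
At 62.4°: sec²(62.4°) = 1/0.4633² = 4.659.
At 34.7°: sec²(34.7°) = 1/0.8221² = 1.479.
Ratio = 4.659/1.479 = cos²(34.7°)/cos²(62.4°) ≈ 3.15.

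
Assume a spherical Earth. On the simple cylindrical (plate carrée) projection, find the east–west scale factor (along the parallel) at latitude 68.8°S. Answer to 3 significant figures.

2.77

In the plate carrée (x = Rλ, y = Rφ), meridians are true-scale (h = 1) and parallels are stretched by k = sec φ.
k = 1/cos 68.8° = 1/0.3616 = 2.765.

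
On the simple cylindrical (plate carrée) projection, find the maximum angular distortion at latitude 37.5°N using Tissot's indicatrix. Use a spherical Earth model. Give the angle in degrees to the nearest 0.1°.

13.2°

In the plate carrée (x = Rλ, y = Rφ), meridians are true-scale (h = 1) and parallels are stretched by k = sec φ.
At 37.5°: h = 1.000, k = 1.260; principal scales a = 1.260, b = 1.000.
sin(ω/2) = (a − b)/(a + b) = 0.2605/2.260 = 0.1152, so ω = 2 arcsin(0.1152) ≈ 13.2°.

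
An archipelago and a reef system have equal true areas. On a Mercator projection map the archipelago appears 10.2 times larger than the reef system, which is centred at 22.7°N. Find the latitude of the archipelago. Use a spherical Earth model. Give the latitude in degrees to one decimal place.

Mercator areal scale is sec²φ, so apparent-area ratio = sec²φ₁ / sec²φ₂ = cos²φ₂ / cos²φ₁.
cos²φ₂ / cos²φ₁ = 10.2  ⇒  cos φ₁ = cos 22.7° / √10.2 = 0.9225/3.194 = 0.2889.
φ₁ = arccos(0.2889) ≈ 73.2°.

73.2°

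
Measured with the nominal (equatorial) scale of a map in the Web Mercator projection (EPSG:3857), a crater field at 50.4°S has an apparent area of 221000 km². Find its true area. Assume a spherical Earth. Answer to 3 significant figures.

The Mercator projection is conformal; its linear scale factor is the same in every direction and equals sec φ = 1/cos φ.
Areal scale = k² = sec²φ = 1/cos²(50.4°) = 1/0.6374² = 2.461.
True area = apparent / (areal scale) = 221000 / 2.461 ≈ 89800 km².

89800 km²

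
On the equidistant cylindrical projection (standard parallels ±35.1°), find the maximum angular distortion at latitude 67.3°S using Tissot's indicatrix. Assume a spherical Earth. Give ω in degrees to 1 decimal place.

42.1°

The equidistant cylindrical projection with φ₀ = 35.1° has h = 1 (meridians true) and k = cos φ₀ / cos φ along parallels.
At 67.3°: h = 1.000, k = 2.120; principal scales a = 2.120, b = 1.000.
sin(ω/2) = (a − b)/(a + b) = 1.120/3.120 = 0.3590, so ω = 2 arcsin(0.3590) ≈ 42.1°.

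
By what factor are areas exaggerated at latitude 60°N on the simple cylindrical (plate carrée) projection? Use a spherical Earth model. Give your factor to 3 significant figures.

Plate carrée maps x = Rλ, y = Rφ. The meridian scale is h = 1 and the parallel scale is k = 1/cos φ = sec φ.
Areal scale = h·k = 1 × sec φ; at 60°, h = 1.000, k = 2.000, so h·k = 2.000.

2.00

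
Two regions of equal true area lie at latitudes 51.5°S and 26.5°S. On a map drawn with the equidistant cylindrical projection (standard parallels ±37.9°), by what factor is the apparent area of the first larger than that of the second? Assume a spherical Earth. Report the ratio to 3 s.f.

With standard parallel φ₀ = 37.9°, the equirectangular projection gives x = Rλ cos φ₀, y = Rφ, so h = 1 and k = cos 37.9° / cos φ.
Areal scale at 51.5°: h·k = 1.000 × 1.268 = 1.268.
Areal scale at 26.5°: h·k = 1.000 × 0.8817 = 0.8817.
Ratio = 1.268/0.8817 ≈ 1.44.

1.44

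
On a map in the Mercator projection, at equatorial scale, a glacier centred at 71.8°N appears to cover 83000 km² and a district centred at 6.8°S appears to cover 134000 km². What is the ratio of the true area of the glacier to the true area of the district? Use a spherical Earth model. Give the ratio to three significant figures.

0.0613

On Mercator the areal scale is sec²φ, so true area = apparent × cos²φ.
True area of glacier: 83000 × cos²(71.8°) = 83000 × 0.09755 = 8097 km².
True area of district: 134000 × cos²(6.8°) = 134000 × 0.9860 = 132100 km².
Ratio = 8097 / 132100 ≈ 0.0613.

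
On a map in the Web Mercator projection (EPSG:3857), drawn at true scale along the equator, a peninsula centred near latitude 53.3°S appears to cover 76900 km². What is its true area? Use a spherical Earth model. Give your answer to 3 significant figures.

27500 km²

The Mercator projection is conformal; its linear scale factor is the same in every direction and equals sec φ = 1/cos φ.
Areal scale = k² = sec²φ = 1/cos²(53.3°) = 1/0.5976² = 2.800.
True area = apparent / (areal scale) = 76900 / 2.800 ≈ 27500 km².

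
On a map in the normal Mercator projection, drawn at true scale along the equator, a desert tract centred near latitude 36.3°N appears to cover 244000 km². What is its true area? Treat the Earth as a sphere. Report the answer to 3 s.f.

Mercator is conformal, so the point scale is isotropic: h = k = sec φ = 1/cos φ.
Areal scale = k² = sec²φ = 1/cos²(36.3°) = 1/0.8059² = 1.540.
True area = apparent / (areal scale) = 244000 / 1.540 ≈ 158000 km².

158000 km²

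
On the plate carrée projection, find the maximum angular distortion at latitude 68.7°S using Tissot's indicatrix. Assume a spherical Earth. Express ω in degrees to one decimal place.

55.7°

In the plate carrée (x = Rλ, y = Rφ), meridians are true-scale (h = 1) and parallels are stretched by k = sec φ.
At 68.7°: h = 1.000, k = 2.753; principal scales a = 2.753, b = 1.000.
sin(ω/2) = (a − b)/(a + b) = 1.753/3.753 = 0.4671, so ω = 2 arcsin(0.4671) ≈ 55.7°.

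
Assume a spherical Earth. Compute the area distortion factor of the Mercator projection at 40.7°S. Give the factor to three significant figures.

The Mercator projection is conformal; its linear scale factor is the same in every direction and equals sec φ = 1/cos φ.
Areal scale = k² = sec²φ = 1/cos²(40.7°) = 1/0.7581² = 1.740.

1.74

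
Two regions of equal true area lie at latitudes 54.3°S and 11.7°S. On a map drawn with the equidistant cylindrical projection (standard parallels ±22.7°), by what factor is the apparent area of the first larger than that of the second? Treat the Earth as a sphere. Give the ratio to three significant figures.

The equidistant cylindrical projection with φ₀ = 22.7° has h = 1 (meridians true) and k = cos φ₀ / cos φ along parallels.
Areal scale at 54.3°: h·k = 1.000 × 1.581 = 1.581.
Areal scale at 11.7°: h·k = 1.000 × 0.9421 = 0.9421.
Ratio = 1.581/0.9421 ≈ 1.68.

1.68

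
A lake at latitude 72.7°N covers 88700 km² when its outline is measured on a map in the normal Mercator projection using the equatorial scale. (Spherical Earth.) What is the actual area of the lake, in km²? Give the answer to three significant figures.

7840 km²

Mercator is conformal, so the point scale is isotropic: h = k = sec φ = 1/cos φ.
Areal scale = k² = sec²φ = 1/cos²(72.7°) = 1/0.2974² = 11.31.
True area = apparent / (areal scale) = 88700 / 11.31 ≈ 7840 km².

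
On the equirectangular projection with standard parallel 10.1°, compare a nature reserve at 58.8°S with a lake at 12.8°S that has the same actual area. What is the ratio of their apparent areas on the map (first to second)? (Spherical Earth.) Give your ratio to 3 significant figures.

1.88

The equidistant cylindrical projection with φ₀ = 10.1° has h = 1 (meridians true) and k = cos φ₀ / cos φ along parallels.
Areal scale at 58.8°: h·k = 1.000 × 1.900 = 1.900.
Areal scale at 12.8°: h·k = 1.000 × 1.010 = 1.010.
Ratio = 1.900/1.010 ≈ 1.88.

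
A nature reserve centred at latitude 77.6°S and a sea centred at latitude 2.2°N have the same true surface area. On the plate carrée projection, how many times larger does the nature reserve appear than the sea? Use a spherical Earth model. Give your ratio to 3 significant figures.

Plate carrée maps x = Rλ, y = Rφ. The meridian scale is h = 1 and the parallel scale is k = 1/cos φ = sec φ.
Areal scale at 77.6°: h·k = 1.000 × 4.657 = 4.657.
Areal scale at 2.2°: h·k = 1.000 × 1.001 = 1.001.
Ratio = 4.657/1.001 ≈ 4.65.

4.65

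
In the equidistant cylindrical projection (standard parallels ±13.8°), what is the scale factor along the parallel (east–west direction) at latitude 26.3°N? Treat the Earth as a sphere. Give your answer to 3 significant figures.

1.08

With standard parallel φ₀ = 13.8°, the equirectangular projection gives x = Rλ cos φ₀, y = Rφ, so h = 1 and k = cos 13.8° / cos φ.
k = cos 13.8° / cos 26.3° = 0.9711/0.8965 = 1.083.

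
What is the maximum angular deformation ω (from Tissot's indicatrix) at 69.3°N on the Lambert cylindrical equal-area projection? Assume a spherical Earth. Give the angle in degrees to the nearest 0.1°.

The Lambert cylindrical equal-area projection is the cylindrical equal-area projection with its standard parallel at the equator (φ₀ = 0). For cylindrical equal-area with standard parallel φ₀, h = cos φ / cos φ₀ and k = cos φ₀ / cos φ, so h·k = 1.
At 69.3°: h = 0.3535, k = 2.829; principal scales a = 2.829, b = 0.3535.
sin(ω/2) = (a − b)/(a + b) = 2.476/3.183 = 0.7779, so ω = 2 arcsin(0.7779) ≈ 102.1°.

102.1°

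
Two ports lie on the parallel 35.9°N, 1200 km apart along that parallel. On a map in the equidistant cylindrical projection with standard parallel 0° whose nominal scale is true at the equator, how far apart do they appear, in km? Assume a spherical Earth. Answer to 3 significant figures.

In the plate carrée (x = Rλ, y = Rφ), meridians are true-scale (h = 1) and parallels are stretched by k = sec φ.
Along the parallel, k = sec 35.9° = 1/0.8100 = 1.235.
Map distance = 1200 × 1.235 ≈ 1480 km.

1480 km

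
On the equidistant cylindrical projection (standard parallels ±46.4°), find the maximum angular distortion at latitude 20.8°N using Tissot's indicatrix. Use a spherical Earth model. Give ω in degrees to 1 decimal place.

With standard parallel φ₀ = 46.4°, the equirectangular projection gives x = Rλ cos φ₀, y = Rφ, so h = 1 and k = cos 46.4° / cos φ.
At 20.8°: h = 1.000, k = 0.7377; principal scales a = 1.000, b = 0.7377.
sin(ω/2) = (a − b)/(a + b) = 0.2623/1.738 = 0.1509, so ω = 2 arcsin(0.1509) ≈ 17.4°.

17.4°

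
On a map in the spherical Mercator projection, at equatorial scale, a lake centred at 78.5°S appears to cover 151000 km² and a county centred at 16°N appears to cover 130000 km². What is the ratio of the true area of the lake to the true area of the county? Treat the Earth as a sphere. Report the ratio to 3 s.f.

0.0500

On Mercator the areal scale is sec²φ, so true area = apparent × cos²φ.
True area of lake: 151000 × cos²(78.5°) = 151000 × 0.03975 = 6002 km².
True area of county: 130000 × cos²(16°) = 130000 × 0.9240 = 120100 km².
Ratio = 6002 / 120100 ≈ 0.0500.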